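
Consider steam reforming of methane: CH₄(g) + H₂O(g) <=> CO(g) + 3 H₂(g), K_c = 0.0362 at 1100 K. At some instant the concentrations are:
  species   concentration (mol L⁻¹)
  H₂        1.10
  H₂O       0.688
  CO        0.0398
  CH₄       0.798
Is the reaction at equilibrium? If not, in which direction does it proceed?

Q_c = [CO]·[H₂]³ / ([CH₄]·[H₂O]) = (0.0398)·(1.10)³ / ((0.798)·(0.688)) = 0.0965
Q_c = 0.0965 > K_c = 0.0362, so the reverse reaction proceeds.

reverse (toward reactants)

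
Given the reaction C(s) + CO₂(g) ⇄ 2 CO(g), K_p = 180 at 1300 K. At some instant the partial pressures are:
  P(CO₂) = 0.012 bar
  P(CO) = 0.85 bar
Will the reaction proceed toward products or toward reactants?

(C is a pure solid — omitted from Q_p.)
Q_p = P(CO)² / P(CO₂) = (0.85)² / (0.012) = 60
Q_p = 60 < K_p = 180, so the forward reaction proceeds.

forward (toward products)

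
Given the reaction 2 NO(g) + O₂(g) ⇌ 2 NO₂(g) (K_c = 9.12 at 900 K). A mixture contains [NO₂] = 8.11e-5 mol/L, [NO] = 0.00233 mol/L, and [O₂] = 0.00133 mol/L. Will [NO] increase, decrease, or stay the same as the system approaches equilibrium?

Q_c = [NO₂]² / ([NO]²·[O₂]) = (8.11e-5)² / ((0.00233)²·(0.00133)) = 0.911
Q_c = 0.911 < K_c = 9.12: net forward reaction.
NO is a reactant, so it decreases.

decrease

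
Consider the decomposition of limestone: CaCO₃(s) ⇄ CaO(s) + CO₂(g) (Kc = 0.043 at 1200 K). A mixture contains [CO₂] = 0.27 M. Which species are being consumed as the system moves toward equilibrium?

(CaCO₃, CaO are pure solids — omitted from Qc.)
Qc = [CO₂] = 0.27
Qc = 0.27 > Kc = 0.043: net reverse reaction.

CaO, CO₂ (products)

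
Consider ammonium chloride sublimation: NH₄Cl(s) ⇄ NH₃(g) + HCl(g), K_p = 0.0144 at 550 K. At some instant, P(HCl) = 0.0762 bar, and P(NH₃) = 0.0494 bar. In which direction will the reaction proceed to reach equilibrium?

(NH₄Cl is a pure solid — omitted from Q_p.)
Q_p = P(NH₃)·P(HCl) = (0.0494)·(0.0762) = 0.00376
Q_p = 0.00376 < K_p = 0.0144, so the forward reaction proceeds.

in the forward direction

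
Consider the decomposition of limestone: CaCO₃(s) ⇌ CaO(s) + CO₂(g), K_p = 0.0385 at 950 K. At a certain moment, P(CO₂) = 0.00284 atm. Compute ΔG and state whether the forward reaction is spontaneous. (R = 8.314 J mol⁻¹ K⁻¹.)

(CaCO₃, CaO are pure solids — omitted from Q_p.)
Q_p = P(CO₂) = 0.00284
ΔG = RT ln(Q_p/K_p) = (8.314 J mol⁻¹ K⁻¹)(950 K) × ln(0.00284/0.0385)
   = (7.898 kJ/mol)(-2.607) = -20.6 kJ/mol
ΔG < 0, so the forward reaction is spontaneous (proceeds forward).

ΔG = -20.6 kJ/mol; the forward reaction is spontaneous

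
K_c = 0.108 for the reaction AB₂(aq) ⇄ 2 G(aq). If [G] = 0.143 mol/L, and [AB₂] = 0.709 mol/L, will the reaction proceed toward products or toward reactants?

in the forward direction

Q_c = [G]² / [AB₂] = (0.143)² / (0.709) = 0.0288
Q_c = 0.0288 < K_c = 0.108, so the forward reaction proceeds.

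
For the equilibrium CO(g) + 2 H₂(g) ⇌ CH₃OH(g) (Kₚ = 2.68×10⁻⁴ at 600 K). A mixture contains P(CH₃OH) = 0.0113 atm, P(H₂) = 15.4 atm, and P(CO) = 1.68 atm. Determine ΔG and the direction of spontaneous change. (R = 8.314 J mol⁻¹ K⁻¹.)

Qₚ = P(CH₃OH) / (P(CO)·P(H₂)²) = (0.0113) / ((1.68)·(15.4)²) = 2.84×10⁻⁵
ΔG = RT ln(Qₚ/Kₚ) = (8.314 J mol⁻¹ K⁻¹)(600 K) × ln(2.84×10⁻⁵/2.68×10⁻⁴)
   = (4.988 kJ/mol)(-2.245) = -11.2 kJ/mol
ΔG < 0, so the forward reaction is spontaneous (proceeds forward).

ΔG = -11.2 kJ/mol; the forward reaction is spontaneous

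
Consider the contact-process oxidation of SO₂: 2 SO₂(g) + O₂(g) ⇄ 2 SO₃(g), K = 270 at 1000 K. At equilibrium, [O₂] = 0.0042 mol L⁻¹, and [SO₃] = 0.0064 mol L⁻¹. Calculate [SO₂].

[SO₂] = 0.0060 mol L⁻¹

At equilibrium, K = [SO₃]² / ([SO₂]²·[O₂]) = 270.
(0.0064)² / (([SO₂])²·(0.0042)) = 270
[SO₂]² = 3.61×10⁻⁵ ⇒ [SO₂] = 0.0060 mol L⁻¹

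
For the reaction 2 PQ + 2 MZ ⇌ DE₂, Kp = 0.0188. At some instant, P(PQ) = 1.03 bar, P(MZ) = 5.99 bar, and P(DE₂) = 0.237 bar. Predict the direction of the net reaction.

Qp = P(DE₂) / (P(PQ)²·P(MZ)²) = (0.237) / ((1.03)²·(5.99)²) = 0.00623
Qp = 0.00623 < Kp = 0.0188, so the forward reaction proceeds.

to the right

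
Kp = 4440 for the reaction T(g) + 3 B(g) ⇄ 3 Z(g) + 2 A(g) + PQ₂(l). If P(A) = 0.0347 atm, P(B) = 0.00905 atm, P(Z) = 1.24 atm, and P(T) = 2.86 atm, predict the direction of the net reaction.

(PQ₂ is a pure liquid — omitted from Qp.)
Qp = P(Z)³·P(A)² / (P(T)·P(B)³) = (1.24)³·(0.0347)² / ((2.86)·(0.00905)³) = 1080
Qp = 1080 < Kp = 4440, so the forward reaction proceeds.

toward products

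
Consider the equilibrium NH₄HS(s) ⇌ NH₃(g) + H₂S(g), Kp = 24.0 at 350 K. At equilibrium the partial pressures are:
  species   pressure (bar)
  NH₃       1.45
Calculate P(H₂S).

(NH₄HS is a pure solid — omitted from Kp.)
At equilibrium, Kp = P(NH₃)·P(H₂S) = 24.0.
(1.45)·(P(H₂S)) = 24.0
P(H₂S) = 16.6 bar

P(H₂S) = 16.6 bar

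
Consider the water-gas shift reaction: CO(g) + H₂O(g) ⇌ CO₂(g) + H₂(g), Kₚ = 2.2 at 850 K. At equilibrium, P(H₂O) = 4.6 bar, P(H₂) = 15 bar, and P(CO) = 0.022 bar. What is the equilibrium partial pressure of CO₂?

At equilibrium, Kₚ = P(CO₂)·P(H₂) / (P(CO)·P(H₂O)) = 2.2.
(P(CO₂))·(15) / ((0.022)·(4.6)) = 2.2
P(CO₂) = 0.0148 = 0.015 bar

P(CO₂) = 0.015 bar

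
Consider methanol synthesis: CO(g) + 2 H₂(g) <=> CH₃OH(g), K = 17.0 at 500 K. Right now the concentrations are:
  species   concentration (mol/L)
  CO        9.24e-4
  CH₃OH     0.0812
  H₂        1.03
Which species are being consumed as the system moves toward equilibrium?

CH₃OH (products)

Q = [CH₃OH] / ([CO]·[H₂]²) = (0.0812) / ((9.24e-4)·(1.03)²) = 82.8
Q = 82.8 > K = 17.0: net reverse reaction.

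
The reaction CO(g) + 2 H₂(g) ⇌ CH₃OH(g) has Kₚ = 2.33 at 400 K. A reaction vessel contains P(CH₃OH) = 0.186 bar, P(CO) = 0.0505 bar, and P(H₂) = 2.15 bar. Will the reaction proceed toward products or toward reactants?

in the forward direction

Qₚ = P(CH₃OH) / (P(CO)·P(H₂)²) = (0.186) / ((0.0505)·(2.15)²) = 0.797
Qₚ = 0.797 < Kₚ = 2.33, so the forward reaction proceeds.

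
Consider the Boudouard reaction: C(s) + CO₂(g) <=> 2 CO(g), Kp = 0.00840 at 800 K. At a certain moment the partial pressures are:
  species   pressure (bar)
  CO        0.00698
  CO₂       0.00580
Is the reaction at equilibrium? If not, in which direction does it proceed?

no net change (already at equilibrium)

(C is a pure solid — omitted from Qp.)
Qp = P(CO)² / P(CO₂) = (0.00698)² / (0.00580) = 0.00840
Qp = 0.00840 = Kp, so the system is already at equilibrium.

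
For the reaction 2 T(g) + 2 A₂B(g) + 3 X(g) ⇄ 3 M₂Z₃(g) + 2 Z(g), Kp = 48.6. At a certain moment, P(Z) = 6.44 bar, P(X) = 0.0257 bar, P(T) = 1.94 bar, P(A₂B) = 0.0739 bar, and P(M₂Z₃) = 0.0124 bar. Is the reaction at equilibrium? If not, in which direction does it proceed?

Qp = P(M₂Z₃)³·P(Z)² / (P(T)²·P(A₂B)²·P(X)³) = (0.0124)³·(6.44)² / ((1.94)²·(0.0739)²·(0.0257)³) = 227
Qp = 227 > Kp = 48.6, so the reverse reaction proceeds.

reverse (toward reactants)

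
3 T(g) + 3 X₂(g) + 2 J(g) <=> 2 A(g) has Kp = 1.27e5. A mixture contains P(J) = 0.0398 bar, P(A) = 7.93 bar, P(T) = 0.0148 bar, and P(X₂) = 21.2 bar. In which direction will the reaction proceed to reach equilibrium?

Qp = P(A)² / (P(T)³·P(X₂)³·P(J)²) = (7.93)² / ((0.0148)³·(21.2)³·(0.0398)²) = 1.29e6
Qp = 1.29e6 > Kp = 1.27e5, so the reverse reaction proceeds.

toward reactants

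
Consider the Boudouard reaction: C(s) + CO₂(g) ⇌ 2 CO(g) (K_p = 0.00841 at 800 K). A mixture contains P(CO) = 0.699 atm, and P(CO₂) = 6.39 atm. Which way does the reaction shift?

(C is a pure solid — omitted from Q_p.)
Q_p = P(CO)² / P(CO₂) = (0.699)² / (6.39) = 0.0765
Q_p = 0.0765 > K_p = 0.00841, so the reverse reaction proceeds.

in the reverse direction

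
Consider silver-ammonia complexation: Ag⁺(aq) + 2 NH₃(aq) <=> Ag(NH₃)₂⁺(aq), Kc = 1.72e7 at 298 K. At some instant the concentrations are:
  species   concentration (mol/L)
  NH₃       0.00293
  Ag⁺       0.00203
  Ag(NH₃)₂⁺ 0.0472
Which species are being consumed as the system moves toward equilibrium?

Qc = [Ag(NH₃)₂⁺] / ([Ag⁺]·[NH₃]²) = (0.0472) / ((0.00203)·(0.00293)²) = 2.71e6
Qc = 2.71e6 < Kc = 1.72e7: net forward reaction.

Ag⁺, NH₃ (reactants)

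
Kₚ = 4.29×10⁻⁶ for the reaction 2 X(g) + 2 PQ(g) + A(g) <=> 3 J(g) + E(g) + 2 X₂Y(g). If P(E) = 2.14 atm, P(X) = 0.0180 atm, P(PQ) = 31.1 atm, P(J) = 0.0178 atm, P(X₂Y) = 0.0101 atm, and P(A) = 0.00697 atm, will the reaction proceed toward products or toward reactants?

Qₚ = P(J)³·P(E)·P(X₂Y)² / (P(X)²·P(PQ)²·P(A)) = (0.0178)³·(2.14)·(0.0101)² / ((0.0180)²·(31.1)²·(0.00697)) = 5.64×10⁻⁷
Qₚ = 5.64×10⁻⁷ < Kₚ = 4.29×10⁻⁶, so the forward reaction proceeds.

toward products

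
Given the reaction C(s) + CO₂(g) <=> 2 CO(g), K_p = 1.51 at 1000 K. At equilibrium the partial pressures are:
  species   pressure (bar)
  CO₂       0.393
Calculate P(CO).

P(CO) = 0.770 bar

(C is a pure solid — omitted from K_p.)
At equilibrium, K_p = P(CO)² / P(CO₂) = 1.51.
(P(CO))² / (0.393) = 1.51
P(CO)² = 0.593 ⇒ P(CO) = 0.770 bar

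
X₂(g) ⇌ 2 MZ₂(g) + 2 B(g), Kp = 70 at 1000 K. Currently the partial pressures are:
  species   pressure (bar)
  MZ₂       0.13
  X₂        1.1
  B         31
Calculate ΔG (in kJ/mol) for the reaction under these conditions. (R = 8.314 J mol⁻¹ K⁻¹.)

ΔG = -12.9 kJ/mol

Qp = P(MZ₂)²·P(B)² / P(X₂) = (0.13)²·(31)² / (1.1) = 14.8
ΔG = RT ln(Qp/Kp) = (8.314 J mol⁻¹ K⁻¹)(1000 K) × ln(14.8/70)
   = (8.314 kJ/mol)(-1.554) = -12.9 kJ/mol
ΔG < 0, so the forward reaction is spontaneous (proceeds forward).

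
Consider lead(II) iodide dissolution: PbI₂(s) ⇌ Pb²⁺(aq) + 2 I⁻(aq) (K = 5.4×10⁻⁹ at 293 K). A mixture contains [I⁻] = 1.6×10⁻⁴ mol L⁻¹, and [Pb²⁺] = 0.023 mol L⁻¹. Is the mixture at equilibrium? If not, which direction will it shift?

no; Q < K, reaction proceeds forward

(PbI₂ is a pure solid — omitted from Q.)
Q = [Pb²⁺]·[I⁻]² = (0.023)·(1.6×10⁻⁴)² = 5.9×10⁻¹⁰
Q = 5.9×10⁻¹⁰ < K = 5.4×10⁻⁹: net forward reaction.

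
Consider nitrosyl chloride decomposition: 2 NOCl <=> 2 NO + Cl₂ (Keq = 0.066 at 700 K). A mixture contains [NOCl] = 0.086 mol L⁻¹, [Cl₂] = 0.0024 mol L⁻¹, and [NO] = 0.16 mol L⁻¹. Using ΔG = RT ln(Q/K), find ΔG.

Q = [NO]²·[Cl₂] / [NOCl]² = (0.16)²·(0.0024) / (0.086)² = 0.00831
ΔG = RT ln(Q/Keq) = (8.314 J mol⁻¹ K⁻¹)(700 K) × ln(0.00831/0.066)
   = (5.820 kJ/mol)(-2.072) = -12.1 kJ/mol
ΔG < 0, so the forward reaction is spontaneous (proceeds forward).

ΔG = -12.1 kJ/mol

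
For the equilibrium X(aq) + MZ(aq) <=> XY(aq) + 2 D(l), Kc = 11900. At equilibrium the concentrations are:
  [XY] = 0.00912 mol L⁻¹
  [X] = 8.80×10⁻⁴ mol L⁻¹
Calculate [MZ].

[MZ] = 8.71×10⁻⁴ mol L⁻¹

(D is a pure liquid — omitted from Kc.)
At equilibrium, Kc = [XY] / ([X]·[MZ]) = 11900.
(0.00912) / ((8.80×10⁻⁴)·([MZ])) = 11900
[MZ] = 8.71×10⁻⁴ mol L⁻¹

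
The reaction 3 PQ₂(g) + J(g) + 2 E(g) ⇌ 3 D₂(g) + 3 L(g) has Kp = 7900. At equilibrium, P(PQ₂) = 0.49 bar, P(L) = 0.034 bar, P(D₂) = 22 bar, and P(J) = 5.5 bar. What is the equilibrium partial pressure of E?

P(E) = 0.0090 bar

At equilibrium, Kp = P(D₂)³·P(L)³ / (P(PQ₂)³·P(J)·P(E)²) = 7900.
(22)³·(0.034)³ / ((0.49)³·(5.5)·(P(E))²) = 7900
P(E)² = 8.19×10⁻⁵ ⇒ P(E) = 0.0090 bar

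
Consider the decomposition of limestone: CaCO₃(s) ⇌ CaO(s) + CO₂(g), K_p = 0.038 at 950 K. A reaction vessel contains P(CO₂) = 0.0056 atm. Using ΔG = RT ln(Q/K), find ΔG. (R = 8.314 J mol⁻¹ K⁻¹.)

(CaCO₃, CaO are pure solids — omitted from Q_p.)
Q_p = P(CO₂) = 0.00560
ΔG = RT ln(Q_p/K_p) = (8.314 J mol⁻¹ K⁻¹)(950 K) × ln(0.00560/0.038)
   = (7.898 kJ/mol)(-1.915) = -15.1 kJ/mol
ΔG < 0, so the forward reaction is spontaneous (proceeds forward).

ΔG = -15.1 kJ/mol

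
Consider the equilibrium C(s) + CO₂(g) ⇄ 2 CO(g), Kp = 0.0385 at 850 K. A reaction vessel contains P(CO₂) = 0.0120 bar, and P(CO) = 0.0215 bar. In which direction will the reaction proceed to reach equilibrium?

(C is a pure solid — omitted from Qp.)
Qp = P(CO)² / P(CO₂) = (0.0215)² / (0.0120) = 0.0385
Qp = 0.0385 = Kp, so the system is already at equilibrium.

no net change (already at equilibrium)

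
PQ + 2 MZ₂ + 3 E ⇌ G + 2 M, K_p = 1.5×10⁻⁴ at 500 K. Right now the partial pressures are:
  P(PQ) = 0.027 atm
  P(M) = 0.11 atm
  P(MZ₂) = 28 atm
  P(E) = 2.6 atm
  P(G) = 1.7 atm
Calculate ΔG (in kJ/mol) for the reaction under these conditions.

ΔG = -4.15 kJ/mol

Q_p = P(G)·P(M)² / (P(PQ)·P(MZ₂)²·P(E)³) = (1.7)·(0.11)² / ((0.027)·(28)²·(2.6)³) = 5.53×10⁻⁵
ΔG = RT ln(Q_p/K_p) = (8.314 J mol⁻¹ K⁻¹)(500 K) × ln(5.53×10⁻⁵/1.5×10⁻⁴)
   = (4.157 kJ/mol)(-0.9979) = -4.15 kJ/mol
ΔG < 0, so the forward reaction is spontaneous (proceeds forward).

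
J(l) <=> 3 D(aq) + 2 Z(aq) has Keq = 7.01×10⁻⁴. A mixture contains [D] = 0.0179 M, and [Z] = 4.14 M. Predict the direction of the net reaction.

to the right

(J is a pure liquid — omitted from Q.)
Q = [D]³·[Z]² = (0.0179)³·(4.14)² = 9.83×10⁻⁵
Q = 9.83×10⁻⁵ < Keq = 7.01×10⁻⁴, so the forward reaction proceeds.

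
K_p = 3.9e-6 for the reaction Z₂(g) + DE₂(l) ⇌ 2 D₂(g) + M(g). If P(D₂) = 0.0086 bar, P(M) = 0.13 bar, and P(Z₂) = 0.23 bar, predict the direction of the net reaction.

reverse (toward reactants)

(DE₂ is a pure liquid — omitted from Q_p.)
Q_p = P(D₂)²·P(M) / P(Z₂) = (0.0086)²·(0.13) / (0.23) = 4.2e-5
Q_p = 4.2e-5 > K_p = 3.9e-6, so the reverse reaction proceeds.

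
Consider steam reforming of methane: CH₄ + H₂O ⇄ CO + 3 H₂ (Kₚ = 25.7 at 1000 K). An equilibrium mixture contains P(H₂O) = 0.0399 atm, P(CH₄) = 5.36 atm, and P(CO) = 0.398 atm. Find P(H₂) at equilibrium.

P(H₂) = 2.40 atm

At equilibrium, Kₚ = P(CO)·P(H₂)³ / (P(CH₄)·P(H₂O)) = 25.7.
(0.398)·(P(H₂))³ / ((5.36)·(0.0399)) = 25.7
P(H₂)³ = 13.8 ⇒ P(H₂) = 2.40 atm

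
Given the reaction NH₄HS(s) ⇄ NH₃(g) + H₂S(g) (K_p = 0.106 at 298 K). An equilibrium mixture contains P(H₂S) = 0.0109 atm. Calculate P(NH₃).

(NH₄HS is a pure solid — omitted from K_p.)
At equilibrium, K_p = P(NH₃)·P(H₂S) = 0.106.
(P(NH₃))·(0.0109) = 0.106
P(NH₃) = 9.72 atm

P(NH₃) = 9.72 atm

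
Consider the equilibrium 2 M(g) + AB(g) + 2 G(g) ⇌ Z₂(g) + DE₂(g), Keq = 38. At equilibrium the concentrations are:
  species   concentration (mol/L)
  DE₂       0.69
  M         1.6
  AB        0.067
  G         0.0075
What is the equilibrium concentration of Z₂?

At equilibrium, Keq = [Z₂]·[DE₂] / ([M]²·[AB]·[G]²) = 38.
([Z₂])·(0.69) / ((1.6)²·(0.067)·(0.0075)²) = 38
[Z₂] = 5.31×10⁻⁴ = 5.3×10⁻⁴ mol/L

[Z₂] = 5.3×10⁻⁴ mol/L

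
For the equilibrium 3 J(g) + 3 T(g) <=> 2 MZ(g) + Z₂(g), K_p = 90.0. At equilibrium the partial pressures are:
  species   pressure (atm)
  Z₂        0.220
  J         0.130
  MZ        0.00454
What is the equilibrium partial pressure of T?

P(T) = 0.0284 atm

At equilibrium, K_p = P(MZ)²·P(Z₂) / (P(J)³·P(T)³) = 90.0.
(0.00454)²·(0.220) / ((0.130)³·(P(T))³) = 90.0
P(T)³ = 2.29e-5 ⇒ P(T) = 0.0284 atm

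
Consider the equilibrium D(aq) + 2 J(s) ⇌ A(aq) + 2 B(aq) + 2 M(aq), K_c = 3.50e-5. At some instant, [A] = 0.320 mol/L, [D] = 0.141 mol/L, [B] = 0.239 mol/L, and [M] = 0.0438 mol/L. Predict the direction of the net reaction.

(J is a pure solid — omitted from Q_c.)
Q_c = [A]·[B]²·[M]² / [D] = (0.320)·(0.239)²·(0.0438)² / (0.141) = 2.49e-4
Q_c = 2.49e-4 > K_c = 3.50e-5, so the reverse reaction proceeds.

toward reactants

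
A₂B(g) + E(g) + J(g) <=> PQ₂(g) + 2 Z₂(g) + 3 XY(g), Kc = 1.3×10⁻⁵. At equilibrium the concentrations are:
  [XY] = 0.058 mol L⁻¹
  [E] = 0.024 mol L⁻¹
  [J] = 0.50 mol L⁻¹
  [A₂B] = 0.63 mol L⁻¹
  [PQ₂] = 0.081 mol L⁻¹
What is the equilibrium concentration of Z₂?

At equilibrium, Kc = [PQ₂]·[Z₂]²·[XY]³ / ([A₂B]·[E]·[J]) = 1.3×10⁻⁵.
(0.081)·([Z₂])²·(0.058)³ / ((0.63)·(0.024)·(0.50)) = 1.3×10⁻⁵
[Z₂]² = 0.00622 ⇒ [Z₂] = 0.079 mol L⁻¹

[Z₂] = 0.079 mol L⁻¹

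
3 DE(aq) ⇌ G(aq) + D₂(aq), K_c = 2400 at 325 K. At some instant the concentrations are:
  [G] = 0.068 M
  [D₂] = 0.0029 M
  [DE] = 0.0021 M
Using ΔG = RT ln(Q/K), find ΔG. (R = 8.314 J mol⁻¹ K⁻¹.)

Q_c = [G]·[D₂] / [DE]³ = (0.068)·(0.0029) / (0.0021)³ = 21300
ΔG = RT ln(Q_c/K_c) = (8.314 J mol⁻¹ K⁻¹)(325 K) × ln(21300/2400)
   = (2.702 kJ/mol)(2.183) = 5.90 kJ/mol
ΔG > 0, so the forward reaction is non-spontaneous (proceeds in reverse).

ΔG = 5.90 kJ/mol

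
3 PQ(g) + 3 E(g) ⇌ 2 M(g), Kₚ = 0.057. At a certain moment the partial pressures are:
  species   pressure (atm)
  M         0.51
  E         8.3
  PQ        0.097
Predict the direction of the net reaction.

Qₚ = P(M)² / (P(PQ)³·P(E)³) = (0.51)² / ((0.097)³·(8.3)³) = 0.50
Qₚ = 0.50 > Kₚ = 0.057, so the reverse reaction proceeds.

in the reverse direction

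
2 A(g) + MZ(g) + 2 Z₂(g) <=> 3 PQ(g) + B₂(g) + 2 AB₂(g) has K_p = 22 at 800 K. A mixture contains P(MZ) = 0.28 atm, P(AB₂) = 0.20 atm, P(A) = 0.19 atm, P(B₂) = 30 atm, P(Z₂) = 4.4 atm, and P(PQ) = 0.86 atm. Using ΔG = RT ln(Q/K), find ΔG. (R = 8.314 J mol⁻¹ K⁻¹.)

ΔG = -11.5 kJ/mol

Q_p = P(PQ)³·P(B₂)·P(AB₂)² / (P(A)²·P(MZ)·P(Z₂)²) = (0.86)³·(30)·(0.20)² / ((0.19)²·(0.28)·(4.4)²) = 3.90
ΔG = RT ln(Q_p/K_p) = (8.314 J mol⁻¹ K⁻¹)(800 K) × ln(3.90/22)
   = (6.651 kJ/mol)(-1.730) = -11.5 kJ/mol
ΔG < 0, so the forward reaction is spontaneous (proceeds forward).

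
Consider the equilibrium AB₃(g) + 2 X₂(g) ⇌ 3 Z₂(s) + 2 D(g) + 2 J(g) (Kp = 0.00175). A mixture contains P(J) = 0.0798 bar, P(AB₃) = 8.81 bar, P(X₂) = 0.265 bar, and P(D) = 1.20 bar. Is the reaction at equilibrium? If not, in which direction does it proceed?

in the reverse direction

(Z₂ is a pure solid — omitted from Qp.)
Qp = P(D)²·P(J)² / (P(AB₃)·P(X₂)²) = (1.20)²·(0.0798)² / ((8.81)·(0.265)²) = 0.0148
Qp = 0.0148 > Kp = 0.00175, so the reverse reaction proceeds.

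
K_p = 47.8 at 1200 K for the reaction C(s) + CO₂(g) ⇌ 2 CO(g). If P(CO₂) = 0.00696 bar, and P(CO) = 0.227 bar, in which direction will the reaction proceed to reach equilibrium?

in the forward direction

(C is a pure solid — omitted from Q_p.)
Q_p = P(CO)² / P(CO₂) = (0.227)² / (0.00696) = 7.40
Q_p = 7.40 < K_p = 47.8, so the forward reaction proceeds.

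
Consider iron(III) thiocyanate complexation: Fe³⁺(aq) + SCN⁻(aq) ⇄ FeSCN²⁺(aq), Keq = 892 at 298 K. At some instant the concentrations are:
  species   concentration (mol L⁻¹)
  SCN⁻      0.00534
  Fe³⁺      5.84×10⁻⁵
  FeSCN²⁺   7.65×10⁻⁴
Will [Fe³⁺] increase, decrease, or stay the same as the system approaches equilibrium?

increase

Q = [FeSCN²⁺] / ([Fe³⁺]·[SCN⁻]) = (7.65×10⁻⁴) / ((5.84×10⁻⁵)·(0.00534)) = 2450
Q = 2450 > Keq = 892: net reverse reaction.
Fe³⁺ is a reactant, so it increases.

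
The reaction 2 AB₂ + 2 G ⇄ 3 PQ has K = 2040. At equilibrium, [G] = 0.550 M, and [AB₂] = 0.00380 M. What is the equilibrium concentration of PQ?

At equilibrium, K = [PQ]³ / ([AB₂]²·[G]²) = 2040.
([PQ])³ / ((0.00380)²·(0.550)²) = 2040
[PQ]³ = 0.00891 ⇒ [PQ] = 0.207 M

[PQ] = 0.207 M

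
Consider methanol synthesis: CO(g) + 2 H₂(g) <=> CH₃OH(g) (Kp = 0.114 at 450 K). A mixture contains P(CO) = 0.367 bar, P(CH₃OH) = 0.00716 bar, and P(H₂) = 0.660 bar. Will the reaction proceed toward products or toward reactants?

forward (toward products)

Qp = P(CH₃OH) / (P(CO)·P(H₂)²) = (0.00716) / ((0.367)·(0.660)²) = 0.0448
Qp = 0.0448 < Kp = 0.114, so the forward reaction proceeds.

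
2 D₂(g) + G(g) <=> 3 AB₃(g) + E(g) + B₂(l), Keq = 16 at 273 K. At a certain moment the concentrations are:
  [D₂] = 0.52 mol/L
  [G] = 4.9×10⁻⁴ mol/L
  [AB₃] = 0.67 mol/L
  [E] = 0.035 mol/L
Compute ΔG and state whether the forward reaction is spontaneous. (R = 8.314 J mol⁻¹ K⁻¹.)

(B₂ is a pure liquid — omitted from Q.)
Q = [AB₃]³·[E] / ([D₂]²·[G]) = (0.67)³·(0.035) / ((0.52)²·(4.9×10⁻⁴)) = 79.4
ΔG = RT ln(Q/Keq) = (8.314 J mol⁻¹ K⁻¹)(273 K) × ln(79.4/16)
   = (2.270 kJ/mol)(1.602) = 3.64 kJ/mol
ΔG > 0, so the forward reaction is non-spontaneous (proceeds in reverse).

ΔG = 3.64 kJ/mol; the forward reaction is non-spontaneous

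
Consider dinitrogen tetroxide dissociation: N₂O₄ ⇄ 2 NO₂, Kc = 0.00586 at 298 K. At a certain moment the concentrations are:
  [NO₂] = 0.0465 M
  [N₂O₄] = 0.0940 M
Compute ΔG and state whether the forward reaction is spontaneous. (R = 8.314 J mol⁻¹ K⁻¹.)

ΔG = 3.39 kJ/mol; the forward reaction is non-spontaneous

Qc = [NO₂]² / [N₂O₄] = (0.0465)² / (0.0940) = 0.0230
ΔG = RT ln(Qc/Kc) = (8.314 J mol⁻¹ K⁻¹)(298 K) × ln(0.0230/0.00586)
   = (2.478 kJ/mol)(1.367) = 3.39 kJ/mol
ΔG > 0, so the forward reaction is non-spontaneous (proceeds in reverse).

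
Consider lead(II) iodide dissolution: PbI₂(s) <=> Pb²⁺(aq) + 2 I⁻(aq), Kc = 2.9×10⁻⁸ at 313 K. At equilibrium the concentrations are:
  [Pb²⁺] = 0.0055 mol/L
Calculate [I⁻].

(PbI₂ is a pure solid — omitted from Kc.)
At equilibrium, Kc = [Pb²⁺]·[I⁻]² = 2.9×10⁻⁸.
(0.0055)·([I⁻])² = 2.9×10⁻⁸
[I⁻]² = 5.27×10⁻⁶ ⇒ [I⁻] = 0.0023 mol/L

[I⁻] = 0.0023 mol/L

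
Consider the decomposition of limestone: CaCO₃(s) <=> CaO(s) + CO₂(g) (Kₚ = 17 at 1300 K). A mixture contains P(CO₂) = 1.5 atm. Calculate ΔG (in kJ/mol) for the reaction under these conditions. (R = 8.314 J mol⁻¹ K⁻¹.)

(CaCO₃, CaO are pure solids — omitted from Qₚ.)
Qₚ = P(CO₂) = 1.50
ΔG = RT ln(Qₚ/Kₚ) = (8.314 J mol⁻¹ K⁻¹)(1300 K) × ln(1.50/17)
   = (10.81 kJ/mol)(-2.428) = -26.2 kJ/mol
ΔG < 0, so the forward reaction is spontaneous (proceeds forward).

ΔG = -26.2 kJ/mol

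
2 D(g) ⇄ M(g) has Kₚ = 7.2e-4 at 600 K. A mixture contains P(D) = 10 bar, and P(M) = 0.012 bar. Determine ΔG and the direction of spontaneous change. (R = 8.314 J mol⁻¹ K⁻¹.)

ΔG = -8.94 kJ/mol; the forward reaction is spontaneous

Qₚ = P(M) / P(D)² = (0.012) / (10)² = 1.20e-4
ΔG = RT ln(Qₚ/Kₚ) = (8.314 J mol⁻¹ K⁻¹)(600 K) × ln(1.20e-4/7.2e-4)
   = (4.988 kJ/mol)(-1.792) = -8.94 kJ/mol
ΔG < 0, so the forward reaction is spontaneous (proceeds forward).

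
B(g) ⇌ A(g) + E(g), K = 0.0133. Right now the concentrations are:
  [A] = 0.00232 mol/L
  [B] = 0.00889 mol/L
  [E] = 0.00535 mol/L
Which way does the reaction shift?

Q = [A]·[E] / [B] = (0.00232)·(0.00535) / (0.00889) = 0.00140
Q = 0.00140 < K = 0.0133, so the forward reaction proceeds.

to the right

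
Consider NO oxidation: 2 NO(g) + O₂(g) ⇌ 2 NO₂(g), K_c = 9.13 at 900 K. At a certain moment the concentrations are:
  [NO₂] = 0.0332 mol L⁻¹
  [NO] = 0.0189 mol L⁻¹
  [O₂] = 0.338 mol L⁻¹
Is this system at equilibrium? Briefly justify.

Q_c = [NO₂]² / ([NO]²·[O₂]) = (0.0332)² / ((0.0189)²·(0.338)) = 9.13
Q_c = 9.13 = K_c; the system is at equilibrium.

yes, at equilibrium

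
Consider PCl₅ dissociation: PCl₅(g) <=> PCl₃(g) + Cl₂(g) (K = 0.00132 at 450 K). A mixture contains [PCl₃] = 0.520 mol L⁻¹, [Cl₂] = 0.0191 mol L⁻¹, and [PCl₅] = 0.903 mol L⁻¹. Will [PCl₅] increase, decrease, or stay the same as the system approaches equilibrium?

increase

Q = [PCl₃]·[Cl₂] / [PCl₅] = (0.520)·(0.0191) / (0.903) = 0.0110
Q = 0.0110 > K = 0.00132: net reverse reaction.
PCl₅ is a reactant, so it increases.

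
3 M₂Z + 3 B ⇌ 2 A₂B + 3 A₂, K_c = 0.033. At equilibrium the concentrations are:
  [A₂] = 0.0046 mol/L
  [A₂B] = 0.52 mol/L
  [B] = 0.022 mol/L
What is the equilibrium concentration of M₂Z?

[M₂Z] = 0.42 mol/L

At equilibrium, K_c = [A₂B]²·[A₂]³ / ([M₂Z]³·[B]³) = 0.033.
(0.52)²·(0.0046)³ / (([M₂Z])³·(0.022)³) = 0.033
[M₂Z]³ = 0.0749 ⇒ [M₂Z] = 0.42 mol/L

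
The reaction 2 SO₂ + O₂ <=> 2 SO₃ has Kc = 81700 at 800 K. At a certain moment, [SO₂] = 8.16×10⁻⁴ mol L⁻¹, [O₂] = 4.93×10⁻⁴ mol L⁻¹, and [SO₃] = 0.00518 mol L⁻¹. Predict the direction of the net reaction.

at equilibrium

Qc = [SO₃]² / ([SO₂]²·[O₂]) = (0.00518)² / ((8.16×10⁻⁴)²·(4.93×10⁻⁴)) = 81700
Qc = 81700 = Kc, so the system is already at equilibrium.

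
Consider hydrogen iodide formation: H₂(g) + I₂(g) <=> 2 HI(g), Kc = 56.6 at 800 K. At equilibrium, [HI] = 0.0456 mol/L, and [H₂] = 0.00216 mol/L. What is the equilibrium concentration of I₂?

At equilibrium, Kc = [HI]² / ([H₂]·[I₂]) = 56.6.
(0.0456)² / ((0.00216)·([I₂])) = 56.6
[I₂] = 0.0170 mol/L

[I₂] = 0.0170 mol/L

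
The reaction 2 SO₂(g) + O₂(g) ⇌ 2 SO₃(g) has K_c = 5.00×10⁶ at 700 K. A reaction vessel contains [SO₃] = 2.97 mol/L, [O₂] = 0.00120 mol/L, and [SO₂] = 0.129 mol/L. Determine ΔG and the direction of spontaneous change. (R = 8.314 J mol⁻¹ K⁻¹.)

ΔG = -14.1 kJ/mol; the forward reaction is spontaneous

Q_c = [SO₃]² / ([SO₂]²·[O₂]) = (2.97)² / ((0.129)²·(0.00120)) = 4.42×10⁵
ΔG = RT ln(Q_c/K_c) = (8.314 J mol⁻¹ K⁻¹)(700 K) × ln(4.42×10⁵/5.00×10⁶)
   = (5.820 kJ/mol)(-2.426) = -14.1 kJ/mol
ΔG < 0, so the forward reaction is spontaneous (proceeds forward).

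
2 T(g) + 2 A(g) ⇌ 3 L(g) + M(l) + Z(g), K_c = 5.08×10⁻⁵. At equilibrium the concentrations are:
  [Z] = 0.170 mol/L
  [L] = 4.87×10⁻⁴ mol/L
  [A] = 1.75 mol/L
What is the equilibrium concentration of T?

(M is a pure liquid — omitted from K_c.)
At equilibrium, K_c = [L]³·[Z] / ([T]²·[A]²) = 5.08×10⁻⁵.
(4.87×10⁻⁴)³·(0.170) / (([T])²·(1.75)²) = 5.08×10⁻⁵
[T]² = 1.26×10⁻⁷ ⇒ [T] = 3.55×10⁻⁴ mol/L

[T] = 3.55×10⁻⁴ mol/L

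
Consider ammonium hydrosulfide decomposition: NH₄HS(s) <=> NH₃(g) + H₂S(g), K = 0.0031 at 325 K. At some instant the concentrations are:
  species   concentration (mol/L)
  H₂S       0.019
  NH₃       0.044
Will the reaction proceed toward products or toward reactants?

(NH₄HS is a pure solid — omitted from Q.)
Q = [NH₃]·[H₂S] = (0.044)·(0.019) = 8.4e-4
Q = 8.4e-4 < K = 0.0031, so the forward reaction proceeds.

to the right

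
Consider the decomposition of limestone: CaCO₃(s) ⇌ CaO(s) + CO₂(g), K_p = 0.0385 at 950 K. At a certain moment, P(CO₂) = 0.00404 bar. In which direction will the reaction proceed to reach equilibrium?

in the forward direction

(CaCO₃, CaO are pure solids — omitted from Q_p.)
Q_p = P(CO₂) = 0.00404
Q_p = 0.00404 < K_p = 0.0385, so the forward reaction proceeds.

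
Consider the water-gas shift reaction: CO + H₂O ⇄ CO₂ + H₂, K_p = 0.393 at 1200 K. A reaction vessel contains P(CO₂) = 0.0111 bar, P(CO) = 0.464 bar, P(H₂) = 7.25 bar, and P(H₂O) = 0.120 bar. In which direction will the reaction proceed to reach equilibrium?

Q_p = P(CO₂)·P(H₂) / (P(CO)·P(H₂O)) = (0.0111)·(7.25) / ((0.464)·(0.120)) = 1.45
Q_p = 1.45 > K_p = 0.393, so the reverse reaction proceeds.

to the left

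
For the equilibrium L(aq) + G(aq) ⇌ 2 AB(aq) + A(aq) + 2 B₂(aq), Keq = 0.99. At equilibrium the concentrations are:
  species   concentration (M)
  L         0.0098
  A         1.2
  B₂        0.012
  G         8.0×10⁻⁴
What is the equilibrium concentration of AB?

[AB] = 0.21 M

At equilibrium, Keq = [AB]²·[A]·[B₂]² / ([L]·[G]) = 0.99.
([AB])²·(1.2)·(0.012)² / ((0.0098)·(8.0×10⁻⁴)) = 0.99
[AB]² = 0.0449 ⇒ [AB] = 0.21 M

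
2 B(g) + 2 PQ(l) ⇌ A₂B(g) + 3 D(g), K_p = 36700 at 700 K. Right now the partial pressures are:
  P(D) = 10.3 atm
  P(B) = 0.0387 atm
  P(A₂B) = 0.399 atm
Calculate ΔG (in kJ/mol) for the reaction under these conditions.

ΔG = 12.1 kJ/mol

(PQ is a pure liquid — omitted from Q_p.)
Q_p = P(A₂B)·P(D)³ / P(B)² = (0.399)·(10.3)³ / (0.0387)² = 2.91×10⁵
ΔG = RT ln(Q_p/K_p) = (8.314 J mol⁻¹ K⁻¹)(700 K) × ln(2.91×10⁵/36700)
   = (5.820 kJ/mol)(2.071) = 12.1 kJ/mol
ΔG > 0, so the forward reaction is non-spontaneous (proceeds in reverse).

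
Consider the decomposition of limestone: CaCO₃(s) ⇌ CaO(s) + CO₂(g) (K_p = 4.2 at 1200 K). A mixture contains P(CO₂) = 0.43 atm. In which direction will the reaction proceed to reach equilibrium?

toward products

(CaCO₃, CaO are pure solids — omitted from Q_p.)
Q_p = P(CO₂) = 0.43
Q_p = 0.43 < K_p = 4.2, so the forward reaction proceeds.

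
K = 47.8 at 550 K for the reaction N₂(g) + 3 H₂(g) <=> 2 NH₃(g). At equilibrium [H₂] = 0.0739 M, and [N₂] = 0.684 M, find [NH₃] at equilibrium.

[NH₃] = 0.115 M

At equilibrium, K = [NH₃]² / ([N₂]·[H₂]³) = 47.8.
([NH₃])² / ((0.684)·(0.0739)³) = 47.8
[NH₃]² = 0.0132 ⇒ [NH₃] = 0.115 M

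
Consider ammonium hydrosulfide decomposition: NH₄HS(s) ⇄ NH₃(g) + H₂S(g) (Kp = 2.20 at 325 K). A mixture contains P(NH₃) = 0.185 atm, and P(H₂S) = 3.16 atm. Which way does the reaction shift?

to the right

(NH₄HS is a pure solid — omitted from Qp.)
Qp = P(NH₃)·P(H₂S) = (0.185)·(3.16) = 0.585
Qp = 0.585 < Kp = 2.20, so the forward reaction proceeds.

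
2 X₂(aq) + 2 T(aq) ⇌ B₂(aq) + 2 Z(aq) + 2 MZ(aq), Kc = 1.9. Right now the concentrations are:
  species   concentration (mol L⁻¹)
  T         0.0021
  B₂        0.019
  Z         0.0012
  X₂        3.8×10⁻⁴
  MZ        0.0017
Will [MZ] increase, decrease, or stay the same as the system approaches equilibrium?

increase

Qc = [B₂]·[Z]²·[MZ]² / ([X₂]²·[T]²) = (0.019)·(0.0012)²·(0.0017)² / ((3.8×10⁻⁴)²·(0.0021)²) = 0.12
Qc = 0.12 < Kc = 1.9: net forward reaction.
MZ is a product, so it increases.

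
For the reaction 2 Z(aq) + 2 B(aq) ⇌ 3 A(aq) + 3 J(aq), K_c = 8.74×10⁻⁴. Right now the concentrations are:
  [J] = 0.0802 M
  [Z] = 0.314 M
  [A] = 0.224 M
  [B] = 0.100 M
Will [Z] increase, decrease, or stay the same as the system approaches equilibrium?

Q_c = [A]³·[J]³ / ([Z]²·[B]²) = (0.224)³·(0.0802)³ / ((0.314)²·(0.100)²) = 0.00588
Q_c = 0.00588 > K_c = 8.74×10⁻⁴: net reverse reaction.
Z is a reactant, so it increases.

increase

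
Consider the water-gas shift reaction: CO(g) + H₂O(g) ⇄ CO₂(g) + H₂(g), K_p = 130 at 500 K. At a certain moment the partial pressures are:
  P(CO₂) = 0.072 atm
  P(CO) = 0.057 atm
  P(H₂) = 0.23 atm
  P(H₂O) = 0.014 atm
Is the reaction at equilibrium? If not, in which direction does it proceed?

toward products

Q_p = P(CO₂)·P(H₂) / (P(CO)·P(H₂O)) = (0.072)·(0.23) / ((0.057)·(0.014)) = 21
Q_p = 21 < K_p = 130, so the forward reaction proceeds.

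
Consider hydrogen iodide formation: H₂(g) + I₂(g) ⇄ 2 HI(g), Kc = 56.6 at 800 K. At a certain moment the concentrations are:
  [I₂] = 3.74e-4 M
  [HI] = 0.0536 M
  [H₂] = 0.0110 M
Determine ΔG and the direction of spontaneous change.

ΔG = 16.7 kJ/mol; the forward reaction is non-spontaneous

Qc = [HI]² / ([H₂]·[I₂]) = (0.0536)² / ((0.0110)·(3.74e-4)) = 698
ΔG = RT ln(Qc/Kc) = (8.314 J mol⁻¹ K⁻¹)(800 K) × ln(698/56.6)
   = (6.651 kJ/mol)(2.512) = 16.7 kJ/mol
ΔG > 0, so the forward reaction is non-spontaneous (proceeds in reverse).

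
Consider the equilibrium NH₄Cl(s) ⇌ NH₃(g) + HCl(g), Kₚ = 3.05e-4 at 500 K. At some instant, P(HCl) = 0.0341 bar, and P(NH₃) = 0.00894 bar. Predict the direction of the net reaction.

neither direction; the system is at equilibrium

(NH₄Cl is a pure solid — omitted from Qₚ.)
Qₚ = P(NH₃)·P(HCl) = (0.00894)·(0.0341) = 3.05e-4
Qₚ = 3.05e-4 = Kₚ, so the system is already at equilibrium.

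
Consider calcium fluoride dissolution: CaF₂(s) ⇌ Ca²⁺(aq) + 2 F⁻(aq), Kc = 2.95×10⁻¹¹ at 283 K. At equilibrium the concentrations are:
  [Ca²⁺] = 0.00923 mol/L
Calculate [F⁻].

[F⁻] = 5.65×10⁻⁵ mol/L

(CaF₂ is a pure solid — omitted from Kc.)
At equilibrium, Kc = [Ca²⁺]·[F⁻]² = 2.95×10⁻¹¹.
(0.00923)·([F⁻])² = 2.95×10⁻¹¹
[F⁻]² = 3.20×10⁻⁹ ⇒ [F⁻] = 5.65×10⁻⁵ mol/L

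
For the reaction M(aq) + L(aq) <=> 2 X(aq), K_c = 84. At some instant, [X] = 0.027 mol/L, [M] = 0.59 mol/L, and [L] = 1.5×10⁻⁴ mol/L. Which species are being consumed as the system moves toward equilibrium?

Q_c = [X]² / ([M]·[L]) = (0.027)² / ((0.59)·(1.5×10⁻⁴)) = 8.2
Q_c = 8.2 < K_c = 84: net forward reaction.

M, L (reactants)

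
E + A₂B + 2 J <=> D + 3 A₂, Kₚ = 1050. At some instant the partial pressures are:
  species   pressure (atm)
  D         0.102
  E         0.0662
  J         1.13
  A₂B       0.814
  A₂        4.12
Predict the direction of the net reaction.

Qₚ = P(D)·P(A₂)³ / (P(E)·P(A₂B)·P(J)²) = (0.102)·(4.12)³ / ((0.0662)·(0.814)·(1.13)²) = 104
Qₚ = 104 < Kₚ = 1050, so the forward reaction proceeds.

to the right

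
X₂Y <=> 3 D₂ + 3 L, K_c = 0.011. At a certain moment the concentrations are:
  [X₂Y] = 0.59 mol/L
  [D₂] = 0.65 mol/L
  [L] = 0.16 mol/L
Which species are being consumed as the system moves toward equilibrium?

X₂Y (reactants)

Q_c = [D₂]³·[L]³ / [X₂Y] = (0.65)³·(0.16)³ / (0.59) = 0.0019
Q_c = 0.0019 < K_c = 0.011: net forward reaction.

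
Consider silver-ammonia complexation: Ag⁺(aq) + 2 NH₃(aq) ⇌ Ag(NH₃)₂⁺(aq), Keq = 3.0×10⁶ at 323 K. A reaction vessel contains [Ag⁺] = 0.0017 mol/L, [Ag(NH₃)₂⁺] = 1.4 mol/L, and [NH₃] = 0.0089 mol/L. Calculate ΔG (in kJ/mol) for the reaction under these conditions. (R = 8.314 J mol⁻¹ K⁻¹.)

ΔG = 3.34 kJ/mol

Q = [Ag(NH₃)₂⁺] / ([Ag⁺]·[NH₃]²) = (1.4) / ((0.0017)·(0.0089)²) = 1.04×10⁷
ΔG = RT ln(Q/Keq) = (8.314 J mol⁻¹ K⁻¹)(323 K) × ln(1.04×10⁷/3.0×10⁶)
   = (2.685 kJ/mol)(1.243) = 3.34 kJ/mol
ΔG > 0, so the forward reaction is non-spontaneous (proceeds in reverse).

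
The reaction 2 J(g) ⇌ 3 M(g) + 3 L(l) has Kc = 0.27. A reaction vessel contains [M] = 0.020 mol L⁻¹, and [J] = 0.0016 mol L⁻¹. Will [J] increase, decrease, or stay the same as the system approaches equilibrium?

(L is a pure liquid — omitted from Qc.)
Qc = [M]³ / [J]² = (0.020)³ / (0.0016)² = 3.1
Qc = 3.1 > Kc = 0.27: net reverse reaction.
J is a reactant, so it increases.

increase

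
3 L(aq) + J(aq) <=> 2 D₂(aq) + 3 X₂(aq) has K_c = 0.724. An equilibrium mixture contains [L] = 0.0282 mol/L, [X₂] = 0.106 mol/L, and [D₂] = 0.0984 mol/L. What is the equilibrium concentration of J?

[J] = 0.710 mol/L

At equilibrium, K_c = [D₂]²·[X₂]³ / ([L]³·[J]) = 0.724.
(0.0984)²·(0.106)³ / ((0.0282)³·([J])) = 0.724
[J] = 0.710 mol/L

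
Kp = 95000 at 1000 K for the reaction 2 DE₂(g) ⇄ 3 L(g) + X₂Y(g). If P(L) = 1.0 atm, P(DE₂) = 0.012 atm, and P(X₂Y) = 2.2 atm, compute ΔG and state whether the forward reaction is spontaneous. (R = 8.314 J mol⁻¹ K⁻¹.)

ΔG = -15.2 kJ/mol; the forward reaction is spontaneous

Qp = P(L)³·P(X₂Y) / P(DE₂)² = (1.0)³·(2.2) / (0.012)² = 15300
ΔG = RT ln(Qp/Kp) = (8.314 J mol⁻¹ K⁻¹)(1000 K) × ln(15300/95000)
   = (8.314 kJ/mol)(-1.826) = -15.2 kJ/mol
ΔG < 0, so the forward reaction is spontaneous (proceeds forward).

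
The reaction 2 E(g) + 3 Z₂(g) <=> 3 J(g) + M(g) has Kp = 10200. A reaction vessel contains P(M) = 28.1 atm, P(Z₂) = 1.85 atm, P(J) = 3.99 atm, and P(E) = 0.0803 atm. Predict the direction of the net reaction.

toward reactants

Qp = P(J)³·P(M) / (P(E)²·P(Z₂)³) = (3.99)³·(28.1) / ((0.0803)²·(1.85)³) = 43700
Qp = 43700 > Kp = 10200, so the reverse reaction proceeds.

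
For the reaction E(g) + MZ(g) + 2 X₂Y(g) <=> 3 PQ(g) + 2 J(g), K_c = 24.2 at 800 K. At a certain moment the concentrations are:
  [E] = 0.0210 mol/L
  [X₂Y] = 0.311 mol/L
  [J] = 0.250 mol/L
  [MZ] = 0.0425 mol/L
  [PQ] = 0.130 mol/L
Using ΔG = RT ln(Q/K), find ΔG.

Q_c = [PQ]³·[J]² / ([E]·[MZ]·[X₂Y]²) = (0.130)³·(0.250)² / ((0.0210)·(0.0425)·(0.311)²) = 1.59
ΔG = RT ln(Q_c/K_c) = (8.314 J mol⁻¹ K⁻¹)(800 K) × ln(1.59/24.2)
   = (6.651 kJ/mol)(-2.723) = -18.1 kJ/mol
ΔG < 0, so the forward reaction is spontaneous (proceeds forward).

ΔG = -18.1 kJ/mol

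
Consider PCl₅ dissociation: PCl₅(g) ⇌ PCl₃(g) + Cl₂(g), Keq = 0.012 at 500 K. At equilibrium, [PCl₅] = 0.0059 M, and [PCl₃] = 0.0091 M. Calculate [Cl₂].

[Cl₂] = 0.0078 M

At equilibrium, Keq = [PCl₃]·[Cl₂] / [PCl₅] = 0.012.
(0.0091)·([Cl₂]) / (0.0059) = 0.012
[Cl₂] = 0.00778 = 0.0078 M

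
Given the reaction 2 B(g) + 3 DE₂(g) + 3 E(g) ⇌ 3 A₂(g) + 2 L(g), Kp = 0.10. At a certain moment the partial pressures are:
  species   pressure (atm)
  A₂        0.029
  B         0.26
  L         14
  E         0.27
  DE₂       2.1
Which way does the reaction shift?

Qp = P(A₂)³·P(L)² / (P(B)²·P(DE₂)³·P(E)³) = (0.029)³·(14)² / ((0.26)²·(2.1)³·(0.27)³) = 0.39
Qp = 0.39 > Kp = 0.10, so the reverse reaction proceeds.

in the reverse direction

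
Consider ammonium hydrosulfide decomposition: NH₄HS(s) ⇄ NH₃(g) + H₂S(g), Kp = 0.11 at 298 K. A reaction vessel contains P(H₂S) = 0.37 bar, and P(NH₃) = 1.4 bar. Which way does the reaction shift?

to the left

(NH₄HS is a pure solid — omitted from Qp.)
Qp = P(NH₃)·P(H₂S) = (1.4)·(0.37) = 0.52
Qp = 0.52 > Kp = 0.11, so the reverse reaction proceeds.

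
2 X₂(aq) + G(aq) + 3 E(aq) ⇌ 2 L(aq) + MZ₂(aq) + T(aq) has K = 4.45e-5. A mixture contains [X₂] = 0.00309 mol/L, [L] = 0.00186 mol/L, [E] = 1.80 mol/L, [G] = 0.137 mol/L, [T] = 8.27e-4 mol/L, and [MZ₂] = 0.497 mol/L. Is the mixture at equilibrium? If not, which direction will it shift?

Q = [L]²·[MZ₂]·[T] / ([X₂]²·[G]·[E]³) = (0.00186)²·(0.497)·(8.27e-4) / ((0.00309)²·(0.137)·(1.80)³) = 1.86e-4
Q = 1.86e-4 > K = 4.45e-5: net reverse reaction.

no; Q > K, reaction proceeds in reverse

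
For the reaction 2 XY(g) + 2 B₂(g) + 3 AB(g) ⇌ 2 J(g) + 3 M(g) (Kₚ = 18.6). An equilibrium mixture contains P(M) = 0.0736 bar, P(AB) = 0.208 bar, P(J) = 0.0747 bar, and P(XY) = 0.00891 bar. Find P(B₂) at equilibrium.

At equilibrium, Kₚ = P(J)²·P(M)³ / (P(XY)²·P(B₂)²·P(AB)³) = 18.6.
(0.0747)²·(0.0736)³ / ((0.00891)²·(P(B₂))²·(0.208)³) = 18.6
P(B₂)² = 0.167 ⇒ P(B₂) = 0.409 bar

P(B₂) = 0.409 bar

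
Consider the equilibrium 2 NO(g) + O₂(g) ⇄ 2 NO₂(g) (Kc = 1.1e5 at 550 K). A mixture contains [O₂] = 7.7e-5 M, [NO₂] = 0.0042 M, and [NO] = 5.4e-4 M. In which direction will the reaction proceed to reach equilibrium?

to the left

Qc = [NO₂]² / ([NO]²·[O₂]) = (0.0042)² / ((5.4e-4)²·(7.7e-5)) = 7.9e5
Qc = 7.9e5 > Kc = 1.1e5, so the reverse reaction proceeds.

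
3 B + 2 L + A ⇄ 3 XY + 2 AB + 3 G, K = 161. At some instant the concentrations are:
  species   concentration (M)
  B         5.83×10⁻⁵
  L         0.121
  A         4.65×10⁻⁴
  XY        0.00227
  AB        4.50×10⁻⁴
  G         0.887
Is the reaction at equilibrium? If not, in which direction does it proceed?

to the left

Q = [XY]³·[AB]²·[G]³ / ([B]³·[L]²·[A]) = (0.00227)³·(4.50×10⁻⁴)²·(0.887)³ / ((5.83×10⁻⁵)³·(0.121)²·(4.65×10⁻⁴)) = 1230
Q = 1230 > K = 161, so the reverse reaction proceeds.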